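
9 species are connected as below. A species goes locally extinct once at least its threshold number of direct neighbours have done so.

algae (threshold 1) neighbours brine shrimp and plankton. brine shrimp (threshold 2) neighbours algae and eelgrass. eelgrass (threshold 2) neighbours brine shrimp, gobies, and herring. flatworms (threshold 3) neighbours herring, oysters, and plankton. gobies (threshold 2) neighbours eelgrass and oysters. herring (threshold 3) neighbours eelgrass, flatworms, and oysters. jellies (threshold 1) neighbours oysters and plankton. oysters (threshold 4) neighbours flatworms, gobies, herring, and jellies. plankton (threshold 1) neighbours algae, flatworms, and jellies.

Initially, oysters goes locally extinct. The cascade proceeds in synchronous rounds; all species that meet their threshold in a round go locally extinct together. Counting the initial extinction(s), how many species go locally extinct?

4

Round 1 — oysters goes locally extinct (initial).
Round 2 — checking thresholds:
  flatworms: 1 of 3 neighbours < 3, holds.
  gobies: 1 of 2 neighbours < 2, holds.
  herring: 1 of 3 neighbours < 3, holds.
  jellies: 1 of 2 neighbours ≥ 1, goes locally extinct.
Round 3 — checking thresholds:
  flatworms: 1 of 3 neighbours < 3, holds.
  gobies: 1 of 2 neighbours < 2, holds.
  herring: 1 of 3 neighbours < 3, holds.
  plankton: 1 of 3 neighbours ≥ 1, goes locally extinct.
Round 4 — checking thresholds:
  algae: 1 of 2 neighbours ≥ 1, goes locally extinct.
  flatworms: 2 of 3 neighbours < 3, holds.
  gobies: 1 of 2 neighbours < 2, holds.
  herring: 1 of 3 neighbours < 3, holds.
Round 5 — no new extinctions; cascade stops.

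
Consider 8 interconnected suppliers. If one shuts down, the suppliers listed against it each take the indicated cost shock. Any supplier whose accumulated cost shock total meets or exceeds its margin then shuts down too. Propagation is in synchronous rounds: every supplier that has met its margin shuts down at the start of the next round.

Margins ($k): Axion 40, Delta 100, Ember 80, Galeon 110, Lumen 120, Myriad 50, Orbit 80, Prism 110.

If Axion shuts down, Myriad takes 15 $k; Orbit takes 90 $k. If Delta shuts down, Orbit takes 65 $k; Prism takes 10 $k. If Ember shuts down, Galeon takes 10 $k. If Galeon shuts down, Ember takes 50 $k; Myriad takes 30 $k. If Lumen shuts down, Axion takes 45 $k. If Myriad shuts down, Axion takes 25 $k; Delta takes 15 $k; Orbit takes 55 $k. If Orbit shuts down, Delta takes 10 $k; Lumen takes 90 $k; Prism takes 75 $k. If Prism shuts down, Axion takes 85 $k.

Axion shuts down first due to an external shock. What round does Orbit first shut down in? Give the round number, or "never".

2

Round 1 — Axion shuts down (initial).
  Myriad: +15 → 15 < 50
  Orbit: +90 → 90 ≥ 80
Round 2 — Orbit shuts down.
  Delta: +10 → 10 < 100
  Lumen: +90 → 90 < 120
  Prism: +75 → 75 < 110
No further shutdowns.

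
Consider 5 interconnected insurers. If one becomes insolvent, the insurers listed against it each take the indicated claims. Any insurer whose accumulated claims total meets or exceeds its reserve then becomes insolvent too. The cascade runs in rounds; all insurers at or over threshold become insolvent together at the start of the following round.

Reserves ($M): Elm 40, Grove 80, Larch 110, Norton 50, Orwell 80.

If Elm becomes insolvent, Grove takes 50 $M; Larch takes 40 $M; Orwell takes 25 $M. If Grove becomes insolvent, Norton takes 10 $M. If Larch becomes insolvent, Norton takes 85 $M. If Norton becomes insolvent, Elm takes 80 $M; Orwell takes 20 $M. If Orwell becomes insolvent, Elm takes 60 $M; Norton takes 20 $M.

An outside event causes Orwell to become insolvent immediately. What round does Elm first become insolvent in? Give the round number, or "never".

2

Round 1 — Orwell becomes insolvent (initial).
  Elm: +60 → 60 ≥ 40
  Norton: +20 → 20 < 50
Round 2 — Elm becomes insolvent.
  Grove: +50 → 50 < 80
  Larch: +40 → 40 < 110
No further insolvencies.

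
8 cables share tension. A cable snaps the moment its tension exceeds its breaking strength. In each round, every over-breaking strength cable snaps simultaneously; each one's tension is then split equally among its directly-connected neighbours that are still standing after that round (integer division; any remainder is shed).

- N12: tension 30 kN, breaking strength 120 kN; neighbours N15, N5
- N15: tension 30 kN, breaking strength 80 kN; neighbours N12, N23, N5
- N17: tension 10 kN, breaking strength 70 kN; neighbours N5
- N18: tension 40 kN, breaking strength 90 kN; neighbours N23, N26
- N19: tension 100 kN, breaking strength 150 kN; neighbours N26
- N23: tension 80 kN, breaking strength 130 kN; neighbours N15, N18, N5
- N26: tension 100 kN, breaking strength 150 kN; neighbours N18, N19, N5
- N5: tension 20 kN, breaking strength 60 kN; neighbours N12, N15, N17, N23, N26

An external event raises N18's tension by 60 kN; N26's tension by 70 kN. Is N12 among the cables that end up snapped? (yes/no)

yes

Round 1 — N18 at 100 > 90; N26 at 170 > 150. N18, N26 snap.
  N18 sheds 100 kN to N23: 100 each.
    N23: 80+100 = 180 > 130
  N26 sheds 170 kN to N19, N5: 85 each.
    N19: 100+85 = 185 > 150
    N5: 20+85 = 105 > 60
Round 2 — N19, N23, N5 snap.
  N19 sheds 185 kN: no online neighbours, lost.
  N23 sheds 180 kN to N15: 180 each.
    N15: 30+180 = 210 > 80
  N5 sheds 105 kN to N12, N15, N17: 35 each.
    N12: 30+35 = 65 ≤ 120
    N15: 210+35 = 245 > 80
    N17: 10+35 = 45 ≤ 70
Round 3 — N15 snaps.
  N15 sheds 245 kN to N12: 245 each.
    N12: 65+245 = 310 > 120
Round 4 — N12 snaps.
  N12 sheds 310 kN: no online neighbours, lost.
No further breaks.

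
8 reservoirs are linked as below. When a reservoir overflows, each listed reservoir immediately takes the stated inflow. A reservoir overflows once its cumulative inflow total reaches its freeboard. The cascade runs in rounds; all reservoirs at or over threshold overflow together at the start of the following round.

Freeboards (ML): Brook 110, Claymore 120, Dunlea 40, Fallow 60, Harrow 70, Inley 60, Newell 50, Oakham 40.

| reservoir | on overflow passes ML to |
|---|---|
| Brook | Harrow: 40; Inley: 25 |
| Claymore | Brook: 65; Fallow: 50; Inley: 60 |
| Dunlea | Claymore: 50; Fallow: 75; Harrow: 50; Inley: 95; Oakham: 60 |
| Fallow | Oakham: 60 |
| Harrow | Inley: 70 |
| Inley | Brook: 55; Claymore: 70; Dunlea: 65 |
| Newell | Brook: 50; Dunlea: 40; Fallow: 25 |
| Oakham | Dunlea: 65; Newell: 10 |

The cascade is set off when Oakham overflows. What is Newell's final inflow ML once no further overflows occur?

10

Round 1 — Oakham overflows (initial).
  Dunlea: +65 → 65 ≥ 40
  Newell: +10 → 10 < 50
Round 2 — Dunlea overflows.
  Claymore: +50 → 50 < 120
  Fallow: +75 → 75 ≥ 60
  Harrow: +50 → 50 < 70
  Inley: +95 → 95 ≥ 60
Round 3 — Fallow, Inley overflow.
  Brook: +55 → 55 < 110
  Claymore: +70 → 120 ≥ 120
Round 4 — Claymore overflows.
  Brook: +65 → 120 ≥ 110
Round 5 — Brook overflows.
  Harrow: +40 → 90 ≥ 70
Round 6 — Harrow overflows.
No further overflows.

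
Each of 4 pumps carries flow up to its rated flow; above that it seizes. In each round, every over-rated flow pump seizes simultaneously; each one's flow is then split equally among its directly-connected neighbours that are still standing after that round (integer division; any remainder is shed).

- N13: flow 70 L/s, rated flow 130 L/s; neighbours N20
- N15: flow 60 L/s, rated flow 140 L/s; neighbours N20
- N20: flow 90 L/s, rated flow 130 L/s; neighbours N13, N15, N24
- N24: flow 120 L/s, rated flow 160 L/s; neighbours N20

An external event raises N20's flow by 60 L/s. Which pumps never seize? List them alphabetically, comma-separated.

Round 1 — N20 at 150 > 130. N20 seizes.
  N20 sheds 150 L/s to N13, N15, N24: 50 each.
    N13: 70+50 = 120 ≤ 130
    N15: 60+50 = 110 ≤ 140
    N24: 120+50 = 170 > 160
Round 2 — N24 seizes.
  N24 sheds 170 L/s: no online neighbours, lost.
No further seizures.

N13, N15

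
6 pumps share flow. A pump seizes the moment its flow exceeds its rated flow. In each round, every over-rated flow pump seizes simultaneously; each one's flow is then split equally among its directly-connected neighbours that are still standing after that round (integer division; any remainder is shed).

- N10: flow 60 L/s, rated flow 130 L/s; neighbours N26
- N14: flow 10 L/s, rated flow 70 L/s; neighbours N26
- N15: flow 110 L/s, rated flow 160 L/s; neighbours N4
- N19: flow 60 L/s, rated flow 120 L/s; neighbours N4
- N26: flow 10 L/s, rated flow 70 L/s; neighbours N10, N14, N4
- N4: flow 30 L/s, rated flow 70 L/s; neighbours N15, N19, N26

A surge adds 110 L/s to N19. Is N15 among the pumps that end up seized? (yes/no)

Round 1 — N19 at 170 > 120. N19 seizes.
  N19 sheds 170 L/s to N4: 170 each.
    N4: 30+170 = 200 > 70
Round 2 — N4 seizes.
  N4 sheds 200 L/s to N15, N26: 100 each.
    N15: 110+100 = 210 > 160
    N26: 10+100 = 110 > 70
Round 3 — N15, N26 seize.
  N15 sheds 210 L/s: no online neighbours, lost.
  N26 sheds 110 L/s to N10, N14: 55 each.
    N10: 60+55 = 115 ≤ 130
    N14: 10+55 = 65 ≤ 70
No further seizures.

yes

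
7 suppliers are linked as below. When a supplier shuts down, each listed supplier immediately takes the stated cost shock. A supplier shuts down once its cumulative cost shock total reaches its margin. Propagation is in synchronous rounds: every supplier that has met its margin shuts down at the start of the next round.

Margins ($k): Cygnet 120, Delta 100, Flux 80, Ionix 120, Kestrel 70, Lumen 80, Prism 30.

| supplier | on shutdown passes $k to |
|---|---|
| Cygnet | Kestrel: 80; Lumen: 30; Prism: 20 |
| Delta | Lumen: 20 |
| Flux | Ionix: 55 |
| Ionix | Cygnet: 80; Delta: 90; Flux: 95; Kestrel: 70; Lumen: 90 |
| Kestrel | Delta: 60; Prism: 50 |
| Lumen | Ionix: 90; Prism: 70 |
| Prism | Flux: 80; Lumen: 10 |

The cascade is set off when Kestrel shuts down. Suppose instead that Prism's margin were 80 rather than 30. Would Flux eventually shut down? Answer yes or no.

no

With Prism's margin at 80:
Round 1 — Kestrel shuts down (initial).
  Delta: +60 → 60 < 100
  Prism: +50 → 50 < 80
No further shutdowns.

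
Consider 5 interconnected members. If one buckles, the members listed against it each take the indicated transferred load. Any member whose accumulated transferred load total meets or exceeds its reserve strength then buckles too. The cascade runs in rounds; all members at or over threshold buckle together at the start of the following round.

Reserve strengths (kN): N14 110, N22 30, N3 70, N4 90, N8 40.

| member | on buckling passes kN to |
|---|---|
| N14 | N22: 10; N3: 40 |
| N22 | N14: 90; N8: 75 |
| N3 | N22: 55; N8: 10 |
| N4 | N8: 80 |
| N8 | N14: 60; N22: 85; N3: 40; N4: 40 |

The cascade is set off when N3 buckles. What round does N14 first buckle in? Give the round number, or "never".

Round 1 — N3 buckles (initial).
  N22: +55 → 55 ≥ 30
  N8: +10 → 10 < 40
Round 2 — N22 buckles.
  N14: +90 → 90 < 110
  N8: +75 → 85 ≥ 40
Round 3 — N8 buckles.
  N14: +60 → 150 ≥ 110
  N4: +40 → 40 < 90
Round 4 — N14 buckles.
No further bucklings.

4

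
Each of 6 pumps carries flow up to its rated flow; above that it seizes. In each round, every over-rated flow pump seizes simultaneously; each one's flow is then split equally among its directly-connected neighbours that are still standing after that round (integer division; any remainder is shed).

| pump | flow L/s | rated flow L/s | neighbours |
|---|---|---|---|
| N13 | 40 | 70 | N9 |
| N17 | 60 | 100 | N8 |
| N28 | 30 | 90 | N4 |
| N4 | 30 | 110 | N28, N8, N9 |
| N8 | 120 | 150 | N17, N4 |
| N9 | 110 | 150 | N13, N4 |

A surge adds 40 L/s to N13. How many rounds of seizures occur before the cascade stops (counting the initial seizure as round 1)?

5

Round 1 — N13 at 80 > 70. N13 seizes.
  N13 sheds 80 L/s to N9: 80 each.
    N9: 110+80 = 190 > 150
Round 2 — N9 seizes.
  N9 sheds 190 L/s to N4: 190 each.
    N4: 30+190 = 220 > 110
Round 3 — N4 seizes.
  N4 sheds 220 L/s to N28, N8: 110 each.
    N28: 30+110 = 140 > 90
    N8: 120+110 = 230 > 150
Round 4 — N28, N8 seize.
  N28 sheds 140 L/s: no online neighbours, lost.
  N8 sheds 230 L/s to N17: 230 each.
    N17: 60+230 = 290 > 100
Round 5 — N17 seizes.
  N17 sheds 290 L/s: no online neighbours, lost.
No further seizures.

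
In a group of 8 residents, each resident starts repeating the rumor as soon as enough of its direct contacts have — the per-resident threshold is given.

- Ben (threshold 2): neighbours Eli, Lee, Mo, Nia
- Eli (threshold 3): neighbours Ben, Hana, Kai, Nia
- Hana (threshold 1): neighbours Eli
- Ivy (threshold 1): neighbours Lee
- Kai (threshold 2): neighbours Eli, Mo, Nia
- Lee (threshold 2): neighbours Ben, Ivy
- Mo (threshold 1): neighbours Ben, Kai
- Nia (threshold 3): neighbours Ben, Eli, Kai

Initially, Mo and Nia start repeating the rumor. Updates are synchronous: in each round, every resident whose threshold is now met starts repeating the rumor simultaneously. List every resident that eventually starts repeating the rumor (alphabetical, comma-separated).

Round 1 — Mo, Nia start repeating the rumor (initial).
Round 2 — checking thresholds:
  Ben: 2 of 4 neighbours ≥ 2, starts repeating the rumor.
  Eli: 1 of 4 neighbours < 3, holds.
  Kai: 2 of 3 neighbours ≥ 2, starts repeating the rumor.
Round 3 — checking thresholds:
  Eli: 3 of 4 neighbours ≥ 3, starts repeating the rumor.
  Lee: 1 of 2 neighbours < 2, holds.
Round 4 — checking thresholds:
  Hana: 1 of 1 neighbours ≥ 1, starts repeating the rumor.
  Lee: 1 of 2 neighbours < 2, holds.
Round 5 — no new spreads; cascade stops.

Ben, Eli, Hana, Kai, Mo, Nia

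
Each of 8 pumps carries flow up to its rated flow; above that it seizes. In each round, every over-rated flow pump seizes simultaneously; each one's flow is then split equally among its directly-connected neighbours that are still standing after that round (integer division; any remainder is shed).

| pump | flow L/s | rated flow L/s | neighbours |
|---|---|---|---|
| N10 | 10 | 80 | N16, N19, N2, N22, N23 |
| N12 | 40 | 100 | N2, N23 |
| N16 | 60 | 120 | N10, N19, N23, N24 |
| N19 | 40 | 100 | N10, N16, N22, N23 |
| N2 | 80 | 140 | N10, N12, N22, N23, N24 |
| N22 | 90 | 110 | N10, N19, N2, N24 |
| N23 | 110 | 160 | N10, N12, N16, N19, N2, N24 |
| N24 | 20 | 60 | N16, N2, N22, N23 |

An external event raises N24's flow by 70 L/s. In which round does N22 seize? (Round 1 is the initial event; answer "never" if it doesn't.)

2

Round 1 — N24 at 90 > 60. N24 seizes.
  N24 sheds 90 L/s to N16, N2, N22, N23: 22 each (2 lost).
    N16: 60+22 = 82 ≤ 120
    N2: 80+22 = 102 ≤ 140
    N22: 90+22 = 112 > 110
    N23: 110+22 = 132 ≤ 160
Round 2 — N22 seizes.
  N22 sheds 112 L/s to N10, N19, N2: 37 each (1 lost).
    N10: 10+37 = 47 ≤ 80
    N19: 40+37 = 77 ≤ 100
    N2: 102+37 = 139 ≤ 140
No further seizures.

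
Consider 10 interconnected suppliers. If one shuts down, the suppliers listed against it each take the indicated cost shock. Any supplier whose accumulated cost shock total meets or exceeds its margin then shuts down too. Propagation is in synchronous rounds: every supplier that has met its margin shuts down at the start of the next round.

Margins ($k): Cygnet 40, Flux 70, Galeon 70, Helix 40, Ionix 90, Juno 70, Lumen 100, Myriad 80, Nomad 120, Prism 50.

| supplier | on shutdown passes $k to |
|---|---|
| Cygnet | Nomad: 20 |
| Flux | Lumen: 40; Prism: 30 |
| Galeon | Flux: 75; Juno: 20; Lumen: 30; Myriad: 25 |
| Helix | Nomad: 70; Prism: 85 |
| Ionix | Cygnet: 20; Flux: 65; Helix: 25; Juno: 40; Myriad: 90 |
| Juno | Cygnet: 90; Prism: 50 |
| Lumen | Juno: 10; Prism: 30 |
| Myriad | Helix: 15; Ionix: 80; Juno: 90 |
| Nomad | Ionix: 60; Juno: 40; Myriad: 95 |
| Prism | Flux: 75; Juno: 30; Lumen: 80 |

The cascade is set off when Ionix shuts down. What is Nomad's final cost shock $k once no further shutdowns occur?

Round 1 — Ionix shuts down (initial).
  Cygnet: +20 → 20 < 40
  Flux: +65 → 65 < 70
  Helix: +25 → 25 < 40
  Juno: +40 → 40 < 70
  Myriad: +90 → 90 ≥ 80
Round 2 — Myriad shuts down.
  Helix: +15 → 40 ≥ 40
  Juno: +90 → 130 ≥ 70
Round 3 — Helix, Juno shut down.
  Cygnet: +90 → 110 ≥ 40
  Nomad: +70 → 70 < 120
  Prism: +85+50 → 135 ≥ 50
Round 4 — Cygnet, Prism shut down.
  Flux: +75 → 140 ≥ 70
  Lumen: +80 → 80 < 100
  Nomad: +20 → 90 < 120
Round 5 — Flux shuts down.
  Lumen: +40 → 120 ≥ 100
Round 6 — Lumen shuts down.
No further shutdowns.

90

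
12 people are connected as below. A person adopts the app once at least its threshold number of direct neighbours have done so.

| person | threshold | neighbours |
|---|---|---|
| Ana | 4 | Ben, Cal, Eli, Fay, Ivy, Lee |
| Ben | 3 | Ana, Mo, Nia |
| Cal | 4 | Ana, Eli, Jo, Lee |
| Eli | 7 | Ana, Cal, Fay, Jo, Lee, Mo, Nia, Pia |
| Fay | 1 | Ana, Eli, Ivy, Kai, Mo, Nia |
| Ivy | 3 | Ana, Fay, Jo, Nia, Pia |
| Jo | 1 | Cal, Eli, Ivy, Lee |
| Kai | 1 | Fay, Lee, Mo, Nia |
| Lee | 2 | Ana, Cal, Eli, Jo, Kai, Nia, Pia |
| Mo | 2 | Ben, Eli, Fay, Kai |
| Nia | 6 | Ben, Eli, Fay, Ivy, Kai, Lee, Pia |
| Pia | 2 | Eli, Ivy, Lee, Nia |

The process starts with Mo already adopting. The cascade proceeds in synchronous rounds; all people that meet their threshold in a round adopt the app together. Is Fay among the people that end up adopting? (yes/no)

Round 1 — Mo adopts the app (initial).
Round 2 — checking thresholds:
  Ben: 1 of 3 neighbours < 3, not yet.
  Eli: 1 of 8 neighbours < 7, not yet.
  Fay: 1 of 6 neighbours ≥ 1, adopts the app.
  Kai: 1 of 4 neighbours ≥ 1, adopts the app.
Round 3 — no new adoptions; cascade stops.

yes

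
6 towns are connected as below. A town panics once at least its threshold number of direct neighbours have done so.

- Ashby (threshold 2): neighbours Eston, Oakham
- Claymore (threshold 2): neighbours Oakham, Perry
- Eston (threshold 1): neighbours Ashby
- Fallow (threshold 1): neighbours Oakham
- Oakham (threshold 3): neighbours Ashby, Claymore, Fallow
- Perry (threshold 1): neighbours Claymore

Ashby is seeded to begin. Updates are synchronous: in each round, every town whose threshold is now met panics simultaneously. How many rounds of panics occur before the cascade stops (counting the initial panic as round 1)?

Round 1 — Ashby panics (initial).
Round 2 — checking thresholds:
  Eston: 1 of 1 neighbours ≥ 1, panics.
  Oakham: 1 of 3 neighbours < 3, below threshold.
Round 3 — no new panics; cascade stops.

2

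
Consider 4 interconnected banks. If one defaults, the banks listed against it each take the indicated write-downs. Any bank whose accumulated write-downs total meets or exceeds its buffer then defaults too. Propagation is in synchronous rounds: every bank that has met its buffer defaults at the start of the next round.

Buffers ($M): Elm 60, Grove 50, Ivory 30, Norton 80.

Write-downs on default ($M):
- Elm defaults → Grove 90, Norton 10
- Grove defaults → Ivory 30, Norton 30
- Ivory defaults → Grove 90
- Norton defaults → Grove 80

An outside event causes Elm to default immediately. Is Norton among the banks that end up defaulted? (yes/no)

no

Round 1 — Elm defaults (initial).
  Grove: +90 → 90 ≥ 50
  Norton: +10 → 10 < 80
Round 2 — Grove defaults.
  Ivory: +30 → 30 ≥ 30
  Norton: +30 → 40 < 80
Round 3 — Ivory defaults.
No further defaults.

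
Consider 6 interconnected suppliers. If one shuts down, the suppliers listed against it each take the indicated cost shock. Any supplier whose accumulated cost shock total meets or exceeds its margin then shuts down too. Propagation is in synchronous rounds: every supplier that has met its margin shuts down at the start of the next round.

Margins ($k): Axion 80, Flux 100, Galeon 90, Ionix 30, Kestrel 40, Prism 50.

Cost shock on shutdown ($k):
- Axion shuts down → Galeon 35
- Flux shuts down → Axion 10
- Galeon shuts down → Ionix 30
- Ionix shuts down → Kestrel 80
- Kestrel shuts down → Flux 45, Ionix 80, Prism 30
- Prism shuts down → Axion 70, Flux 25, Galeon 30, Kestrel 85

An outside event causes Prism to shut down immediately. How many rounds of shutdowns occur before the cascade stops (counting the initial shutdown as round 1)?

Round 1 — Prism shuts down (initial).
  Axion: +70 → 70 < 80
  Flux: +25 → 25 < 100
  Galeon: +30 → 30 < 90
  Kestrel: +85 → 85 ≥ 40
Round 2 — Kestrel shuts down.
  Flux: +45 → 70 < 100
  Ionix: +80 → 80 ≥ 30
Round 3 — Ionix shuts down.
No further shutdowns.

3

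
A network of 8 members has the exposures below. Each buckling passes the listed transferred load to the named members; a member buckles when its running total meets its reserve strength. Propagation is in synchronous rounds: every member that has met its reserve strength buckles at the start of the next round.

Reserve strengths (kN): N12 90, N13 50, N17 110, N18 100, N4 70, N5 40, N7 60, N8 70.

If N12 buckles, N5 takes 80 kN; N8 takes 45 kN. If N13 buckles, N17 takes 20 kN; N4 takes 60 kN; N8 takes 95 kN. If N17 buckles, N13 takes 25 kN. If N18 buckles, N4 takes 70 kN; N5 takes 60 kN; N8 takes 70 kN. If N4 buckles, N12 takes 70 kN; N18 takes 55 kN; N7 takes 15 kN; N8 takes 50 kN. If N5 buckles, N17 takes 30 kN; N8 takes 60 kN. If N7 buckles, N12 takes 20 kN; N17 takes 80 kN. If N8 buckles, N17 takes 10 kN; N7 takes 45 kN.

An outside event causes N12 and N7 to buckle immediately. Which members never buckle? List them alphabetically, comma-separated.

N13, N18, N4

Round 1 — N12, N7 buckle (initial).
  N17: +80 → 80 < 110
  N5: +80 → 80 ≥ 40
  N8: +45 → 45 < 70
Round 2 — N5 buckles.
  N17: +30 → 110 ≥ 110
  N8: +60 → 105 ≥ 70
Round 3 — N17, N8 buckle.
  N13: +25 → 25 < 50
No further bucklings.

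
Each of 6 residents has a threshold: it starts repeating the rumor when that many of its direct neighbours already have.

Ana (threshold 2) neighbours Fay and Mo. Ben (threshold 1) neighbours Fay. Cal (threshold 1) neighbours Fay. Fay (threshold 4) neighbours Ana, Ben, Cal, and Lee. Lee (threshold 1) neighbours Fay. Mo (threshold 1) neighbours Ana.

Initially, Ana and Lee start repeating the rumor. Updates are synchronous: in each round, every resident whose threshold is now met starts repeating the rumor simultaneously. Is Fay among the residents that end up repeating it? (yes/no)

Round 1 — Ana, Lee start repeating the rumor (initial).
Round 2 — checking thresholds:
  Fay: 2 of 4 neighbours < 4, holds.
  Mo: 1 of 1 neighbours ≥ 1, starts repeating the rumor.
Round 3 — no new spreads; cascade stops.

no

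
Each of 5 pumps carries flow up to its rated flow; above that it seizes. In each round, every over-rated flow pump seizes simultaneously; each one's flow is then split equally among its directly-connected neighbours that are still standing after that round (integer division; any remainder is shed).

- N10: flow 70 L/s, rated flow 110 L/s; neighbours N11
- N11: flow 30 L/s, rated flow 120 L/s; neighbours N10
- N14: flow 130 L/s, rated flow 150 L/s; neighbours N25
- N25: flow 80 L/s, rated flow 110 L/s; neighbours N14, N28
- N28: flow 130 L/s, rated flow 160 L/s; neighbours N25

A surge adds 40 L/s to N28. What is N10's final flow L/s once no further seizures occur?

70

Round 1 — N28 at 170 > 160. N28 seizes.
  N28 sheds 170 L/s to N25: 170 each.
    N25: 80+170 = 250 > 110
Round 2 — N25 seizes.
  N25 sheds 250 L/s to N14: 250 each.
    N14: 130+250 = 380 > 150
Round 3 — N14 seizes.
  N14 sheds 380 L/s: no online neighbours, lost.
No further seizures.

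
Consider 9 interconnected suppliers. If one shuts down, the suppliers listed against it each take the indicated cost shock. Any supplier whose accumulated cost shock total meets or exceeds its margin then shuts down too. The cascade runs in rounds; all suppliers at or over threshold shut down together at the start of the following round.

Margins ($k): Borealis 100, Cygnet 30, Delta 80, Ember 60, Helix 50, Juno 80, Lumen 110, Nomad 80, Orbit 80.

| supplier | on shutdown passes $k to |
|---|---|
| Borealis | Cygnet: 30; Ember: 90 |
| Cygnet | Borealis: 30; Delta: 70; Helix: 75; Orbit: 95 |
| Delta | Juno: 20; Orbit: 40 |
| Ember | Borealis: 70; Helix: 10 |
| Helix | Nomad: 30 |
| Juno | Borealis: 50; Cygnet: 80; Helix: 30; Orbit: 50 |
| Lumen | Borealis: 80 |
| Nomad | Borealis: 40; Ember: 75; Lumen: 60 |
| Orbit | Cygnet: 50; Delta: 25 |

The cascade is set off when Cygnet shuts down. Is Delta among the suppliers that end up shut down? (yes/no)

Round 1 — Cygnet shuts down (initial).
  Borealis: +30 → 30 < 100
  Delta: +70 → 70 < 80
  Helix: +75 → 75 ≥ 50
  Orbit: +95 → 95 ≥ 80
Round 2 — Helix, Orbit shut down.
  Delta: +25 → 95 ≥ 80
  Nomad: +30 → 30 < 80
Round 3 — Delta shuts down.
  Juno: +20 → 20 < 80
No further shutdowns.

yes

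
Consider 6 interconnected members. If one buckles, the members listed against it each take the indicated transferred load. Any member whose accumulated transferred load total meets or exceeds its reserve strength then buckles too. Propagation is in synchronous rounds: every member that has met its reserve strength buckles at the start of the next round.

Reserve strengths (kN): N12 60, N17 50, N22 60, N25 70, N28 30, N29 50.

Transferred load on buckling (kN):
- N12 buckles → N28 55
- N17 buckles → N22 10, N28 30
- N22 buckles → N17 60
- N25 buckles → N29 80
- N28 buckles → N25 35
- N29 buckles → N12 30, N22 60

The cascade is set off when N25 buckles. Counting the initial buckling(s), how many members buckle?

5

Round 1 — N25 buckles (initial).
  N29: +80 → 80 ≥ 50
Round 2 — N29 buckles.
  N12: +30 → 30 < 60
  N22: +60 → 60 ≥ 60
Round 3 — N22 buckles.
  N17: +60 → 60 ≥ 50
Round 4 — N17 buckles.
  N28: +30 → 30 ≥ 30
Round 5 — N28 buckles.
No further bucklings.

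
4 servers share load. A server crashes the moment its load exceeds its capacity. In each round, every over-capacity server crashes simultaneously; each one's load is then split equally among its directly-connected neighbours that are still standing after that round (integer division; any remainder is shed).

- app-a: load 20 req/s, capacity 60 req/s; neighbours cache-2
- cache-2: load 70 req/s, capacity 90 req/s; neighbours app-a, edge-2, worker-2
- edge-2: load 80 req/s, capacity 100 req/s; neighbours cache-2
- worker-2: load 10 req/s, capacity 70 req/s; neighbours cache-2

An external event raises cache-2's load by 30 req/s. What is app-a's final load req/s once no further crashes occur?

Round 1 — cache-2 at 100 > 90. cache-2 crashes.
  cache-2 sheds 100 req/s to app-a, edge-2, worker-2: 33 each (1 lost).
    app-a: 20+33 = 53 ≤ 60
    edge-2: 80+33 = 113 > 100
    worker-2: 10+33 = 43 ≤ 70
Round 2 — edge-2 crashes.
  edge-2 sheds 113 req/s: no online neighbours, lost.
No further crashes.

53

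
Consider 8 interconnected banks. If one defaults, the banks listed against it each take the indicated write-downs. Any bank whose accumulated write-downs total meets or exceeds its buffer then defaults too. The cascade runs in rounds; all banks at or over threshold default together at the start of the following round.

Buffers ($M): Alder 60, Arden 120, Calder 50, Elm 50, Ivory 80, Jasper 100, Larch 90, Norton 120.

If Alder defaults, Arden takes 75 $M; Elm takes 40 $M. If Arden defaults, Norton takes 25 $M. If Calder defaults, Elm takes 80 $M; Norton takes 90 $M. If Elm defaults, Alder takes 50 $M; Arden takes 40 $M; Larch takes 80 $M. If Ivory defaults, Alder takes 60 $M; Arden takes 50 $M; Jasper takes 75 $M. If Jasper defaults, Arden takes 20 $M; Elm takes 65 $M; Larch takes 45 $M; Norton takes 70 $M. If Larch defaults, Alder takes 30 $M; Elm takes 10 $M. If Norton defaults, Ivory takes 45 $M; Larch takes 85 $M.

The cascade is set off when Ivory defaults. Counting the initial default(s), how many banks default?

3

Round 1 — Ivory defaults (initial).
  Alder: +60 → 60 ≥ 60
  Arden: +50 → 50 < 120
  Jasper: +75 → 75 < 100
Round 2 — Alder defaults.
  Arden: +75 → 125 ≥ 120
  Elm: +40 → 40 < 50
Round 3 — Arden defaults.
  Norton: +25 → 25 < 120
No further defaults.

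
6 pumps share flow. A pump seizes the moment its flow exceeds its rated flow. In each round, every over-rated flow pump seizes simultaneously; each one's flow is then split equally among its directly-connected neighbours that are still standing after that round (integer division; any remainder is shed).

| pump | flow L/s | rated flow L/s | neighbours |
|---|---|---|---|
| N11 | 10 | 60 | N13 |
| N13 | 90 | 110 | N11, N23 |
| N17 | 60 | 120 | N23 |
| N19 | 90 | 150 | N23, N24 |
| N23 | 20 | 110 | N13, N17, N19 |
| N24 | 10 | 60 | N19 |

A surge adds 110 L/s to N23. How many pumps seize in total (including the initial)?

3

Round 1 — N23 at 130 > 110. N23 seizes.
  N23 sheds 130 L/s to N13, N17, N19: 43 each (1 lost).
    N13: 90+43 = 133 > 110
    N17: 60+43 = 103 ≤ 120
    N19: 90+43 = 133 ≤ 150
Round 2 — N13 seizes.
  N13 sheds 133 L/s to N11: 133 each.
    N11: 10+133 = 143 > 60
Round 3 — N11 seizes.
  N11 sheds 143 L/s: no online neighbours, lost.
No further seizures.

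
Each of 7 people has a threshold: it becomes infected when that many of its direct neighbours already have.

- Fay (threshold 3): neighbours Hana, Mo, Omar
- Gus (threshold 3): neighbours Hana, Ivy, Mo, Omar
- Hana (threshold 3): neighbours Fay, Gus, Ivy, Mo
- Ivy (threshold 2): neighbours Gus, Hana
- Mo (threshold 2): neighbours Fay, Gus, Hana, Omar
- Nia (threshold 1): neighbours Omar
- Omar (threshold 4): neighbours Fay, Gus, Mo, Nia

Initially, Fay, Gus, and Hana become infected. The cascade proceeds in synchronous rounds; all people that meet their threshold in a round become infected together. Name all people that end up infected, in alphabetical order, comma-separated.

Round 1 — Fay, Gus, Hana become infected (initial).
Round 2 — checking thresholds:
  Ivy: 2 of 2 neighbours ≥ 2, becomes infected.
  Mo: 3 of 4 neighbours ≥ 2, becomes infected.
  Omar: 2 of 4 neighbours < 4, not yet.
Round 3 — no new infections; cascade stops.

Fay, Gus, Hana, Ivy, Mo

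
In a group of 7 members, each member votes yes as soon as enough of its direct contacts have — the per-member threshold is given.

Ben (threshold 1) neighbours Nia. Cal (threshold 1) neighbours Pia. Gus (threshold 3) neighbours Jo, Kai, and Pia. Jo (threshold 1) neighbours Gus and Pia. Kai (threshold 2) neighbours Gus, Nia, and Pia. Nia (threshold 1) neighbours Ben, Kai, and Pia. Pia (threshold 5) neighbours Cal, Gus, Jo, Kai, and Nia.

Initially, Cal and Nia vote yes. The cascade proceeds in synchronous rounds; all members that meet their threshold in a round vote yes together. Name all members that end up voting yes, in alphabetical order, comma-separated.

Round 1 — Cal, Nia vote yes (initial).
Round 2 — checking thresholds:
  Ben: 1 of 1 neighbours ≥ 1, votes yes.
  Kai: 1 of 3 neighbours < 2, not yet.
  Pia: 2 of 5 neighbours < 5, not yet.
Round 3 — no new yes votes; cascade stops.

Ben, Cal, Nia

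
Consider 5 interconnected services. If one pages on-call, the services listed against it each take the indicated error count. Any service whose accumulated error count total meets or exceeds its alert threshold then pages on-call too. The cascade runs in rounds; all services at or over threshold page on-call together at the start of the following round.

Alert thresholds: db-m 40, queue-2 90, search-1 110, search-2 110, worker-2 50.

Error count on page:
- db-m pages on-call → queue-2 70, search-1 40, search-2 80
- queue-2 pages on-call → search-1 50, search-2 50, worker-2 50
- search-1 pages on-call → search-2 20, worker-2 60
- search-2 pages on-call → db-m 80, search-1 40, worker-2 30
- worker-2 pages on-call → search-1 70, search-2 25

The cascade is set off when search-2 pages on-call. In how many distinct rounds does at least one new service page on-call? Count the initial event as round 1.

Round 1 — search-2 pages on-call (initial).
  db-m: +80 → 80 ≥ 40
  search-1: +40 → 40 < 110
  worker-2: +30 → 30 < 50
Round 2 — db-m pages on-call.
  queue-2: +70 → 70 < 90
  search-1: +40 → 80 < 110
No further pages.

2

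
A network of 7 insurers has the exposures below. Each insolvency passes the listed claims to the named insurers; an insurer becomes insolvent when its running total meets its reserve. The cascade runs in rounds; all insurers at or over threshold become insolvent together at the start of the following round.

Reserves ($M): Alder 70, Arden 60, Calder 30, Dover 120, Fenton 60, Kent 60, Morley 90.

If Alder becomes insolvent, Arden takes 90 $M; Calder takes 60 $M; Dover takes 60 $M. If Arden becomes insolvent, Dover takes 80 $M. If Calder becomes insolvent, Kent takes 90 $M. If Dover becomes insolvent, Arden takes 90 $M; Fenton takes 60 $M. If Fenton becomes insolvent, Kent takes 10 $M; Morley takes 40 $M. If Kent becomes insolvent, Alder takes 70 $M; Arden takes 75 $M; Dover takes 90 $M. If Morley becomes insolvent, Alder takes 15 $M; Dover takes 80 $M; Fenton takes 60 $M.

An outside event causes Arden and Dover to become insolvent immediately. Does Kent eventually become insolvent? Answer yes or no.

no

Round 1 — Arden, Dover become insolvent (initial).
  Fenton: +60 → 60 ≥ 60
Round 2 — Fenton becomes insolvent.
  Kent: +10 → 10 < 60
  Morley: +40 → 40 < 90
No further insolvencies.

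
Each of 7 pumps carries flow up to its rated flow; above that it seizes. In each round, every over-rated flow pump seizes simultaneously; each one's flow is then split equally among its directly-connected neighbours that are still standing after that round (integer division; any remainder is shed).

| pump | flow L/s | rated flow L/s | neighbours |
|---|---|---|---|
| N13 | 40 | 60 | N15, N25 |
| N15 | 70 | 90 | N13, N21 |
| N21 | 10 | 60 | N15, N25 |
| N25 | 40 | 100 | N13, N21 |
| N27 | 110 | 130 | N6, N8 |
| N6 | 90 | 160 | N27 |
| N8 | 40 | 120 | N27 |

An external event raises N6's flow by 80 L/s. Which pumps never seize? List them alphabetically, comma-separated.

Round 1 — N6 at 170 > 160. N6 seizes.
  N6 sheds 170 L/s to N27: 170 each.
    N27: 110+170 = 280 > 130
Round 2 — N27 seizes.
  N27 sheds 280 L/s to N8: 280 each.
    N8: 40+280 = 320 > 120
Round 3 — N8 seizes.
  N8 sheds 320 L/s: no online neighbours, lost.
No further seizures.

N13, N15, N21, N25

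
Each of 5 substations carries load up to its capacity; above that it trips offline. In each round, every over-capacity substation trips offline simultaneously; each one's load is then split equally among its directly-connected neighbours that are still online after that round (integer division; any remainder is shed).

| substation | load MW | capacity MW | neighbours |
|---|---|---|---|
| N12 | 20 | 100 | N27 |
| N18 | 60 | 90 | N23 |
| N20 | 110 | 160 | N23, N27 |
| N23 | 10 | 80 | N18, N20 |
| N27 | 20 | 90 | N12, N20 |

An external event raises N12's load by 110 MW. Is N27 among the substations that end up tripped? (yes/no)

yes

Round 1 — N12 at 130 > 100. N12 trips offline.
  N12 sheds 130 MW to N27: 130 each.
    N27: 20+130 = 150 > 90
Round 2 — N27 trips offline.
  N27 sheds 150 MW to N20: 150 each.
    N20: 110+150 = 260 > 160
Round 3 — N20 trips offline.
  N20 sheds 260 MW to N23: 260 each.
    N23: 10+260 = 270 > 80
Round 4 — N23 trips offline.
  N23 sheds 270 MW to N18: 270 each.
    N18: 60+270 = 330 > 90
Round 5 — N18 trips offline.
  N18 sheds 330 MW: no online neighbours, lost.
No further trips.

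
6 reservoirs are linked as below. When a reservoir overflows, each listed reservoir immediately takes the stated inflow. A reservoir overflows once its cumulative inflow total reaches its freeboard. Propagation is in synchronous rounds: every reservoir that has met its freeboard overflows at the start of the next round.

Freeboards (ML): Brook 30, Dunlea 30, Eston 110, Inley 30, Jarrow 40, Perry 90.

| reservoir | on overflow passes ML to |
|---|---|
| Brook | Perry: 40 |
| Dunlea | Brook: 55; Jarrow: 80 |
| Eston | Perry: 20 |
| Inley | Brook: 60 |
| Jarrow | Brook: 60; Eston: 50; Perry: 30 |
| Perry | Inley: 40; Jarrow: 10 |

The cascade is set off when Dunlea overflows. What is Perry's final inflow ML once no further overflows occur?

70

Round 1 — Dunlea overflows (initial).
  Brook: +55 → 55 ≥ 30
  Jarrow: +80 → 80 ≥ 40
Round 2 — Brook, Jarrow overflow.
  Eston: +50 → 50 < 110
  Perry: +40+30 → 70 < 90
No further overflows.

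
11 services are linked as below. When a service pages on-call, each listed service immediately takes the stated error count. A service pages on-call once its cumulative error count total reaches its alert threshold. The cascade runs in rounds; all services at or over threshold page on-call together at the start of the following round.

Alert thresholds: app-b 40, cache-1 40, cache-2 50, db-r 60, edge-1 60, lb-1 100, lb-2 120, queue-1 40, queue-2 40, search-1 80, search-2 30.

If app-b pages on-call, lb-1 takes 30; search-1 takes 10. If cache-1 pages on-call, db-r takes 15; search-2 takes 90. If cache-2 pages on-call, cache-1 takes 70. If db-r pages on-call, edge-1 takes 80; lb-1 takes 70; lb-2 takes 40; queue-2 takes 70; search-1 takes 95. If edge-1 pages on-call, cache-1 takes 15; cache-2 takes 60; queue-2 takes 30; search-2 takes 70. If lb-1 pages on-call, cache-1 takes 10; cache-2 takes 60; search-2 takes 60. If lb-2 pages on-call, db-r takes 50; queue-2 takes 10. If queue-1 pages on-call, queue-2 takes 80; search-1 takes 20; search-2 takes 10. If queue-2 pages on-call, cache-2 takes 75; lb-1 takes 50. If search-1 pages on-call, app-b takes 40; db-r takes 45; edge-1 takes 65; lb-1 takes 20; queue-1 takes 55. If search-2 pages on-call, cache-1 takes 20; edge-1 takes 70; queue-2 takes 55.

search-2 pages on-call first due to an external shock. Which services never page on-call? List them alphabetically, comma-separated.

app-b, db-r, lb-1, lb-2, queue-1, search-1

Round 1 — search-2 pages on-call (initial).
  cache-1: +20 → 20 < 40
  edge-1: +70 → 70 ≥ 60
  queue-2: +55 → 55 ≥ 40
Round 2 — edge-1, queue-2 page on-call.
  cache-1: +15 → 35 < 40
  cache-2: +60+75 → 135 ≥ 50
  lb-1: +50 → 50 < 100
Round 3 — cache-2 pages on-call.
  cache-1: +70 → 105 ≥ 40
Round 4 — cache-1 pages on-call.
  db-r: +15 → 15 < 60
No further pages.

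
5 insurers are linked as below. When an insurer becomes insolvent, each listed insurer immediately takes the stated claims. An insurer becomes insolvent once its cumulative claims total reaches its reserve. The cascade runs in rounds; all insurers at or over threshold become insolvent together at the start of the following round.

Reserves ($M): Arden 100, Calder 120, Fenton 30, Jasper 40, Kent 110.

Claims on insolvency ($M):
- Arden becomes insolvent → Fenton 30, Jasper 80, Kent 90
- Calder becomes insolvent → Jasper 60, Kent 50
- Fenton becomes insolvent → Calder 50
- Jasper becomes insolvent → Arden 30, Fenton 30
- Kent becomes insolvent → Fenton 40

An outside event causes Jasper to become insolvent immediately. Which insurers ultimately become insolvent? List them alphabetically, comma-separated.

Fenton, Jasper

Round 1 — Jasper becomes insolvent (initial).
  Arden: +30 → 30 < 100
  Fenton: +30 → 30 ≥ 30
Round 2 — Fenton becomes insolvent.
  Calder: +50 → 50 < 120
No further insolvencies.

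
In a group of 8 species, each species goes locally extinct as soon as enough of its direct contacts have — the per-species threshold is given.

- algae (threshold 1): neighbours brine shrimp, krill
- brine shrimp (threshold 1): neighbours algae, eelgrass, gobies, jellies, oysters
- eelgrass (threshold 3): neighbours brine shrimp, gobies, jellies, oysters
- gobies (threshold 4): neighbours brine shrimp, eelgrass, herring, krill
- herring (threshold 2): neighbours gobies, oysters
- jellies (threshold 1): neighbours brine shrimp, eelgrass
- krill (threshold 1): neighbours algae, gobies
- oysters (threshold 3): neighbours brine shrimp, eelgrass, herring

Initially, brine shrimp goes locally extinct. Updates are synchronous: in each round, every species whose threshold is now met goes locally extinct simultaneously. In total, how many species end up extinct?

Round 1 — brine shrimp goes locally extinct (initial).
Round 2 — checking thresholds:
  algae: 1 of 2 neighbours ≥ 1, goes locally extinct.
  eelgrass: 1 of 4 neighbours < 3, holds.
  gobies: 1 of 4 neighbours < 4, holds.
  jellies: 1 of 2 neighbours ≥ 1, goes locally extinct.
  oysters: 1 of 3 neighbours < 3, holds.
Round 3 — checking thresholds:
  eelgrass: 2 of 4 neighbours < 3, holds.
  gobies: 1 of 4 neighbours < 4, holds.
  krill: 1 of 2 neighbours ≥ 1, goes locally extinct.
  oysters: 1 of 3 neighbours < 3, holds.
Round 4 — no new extinctions; cascade stops.

4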